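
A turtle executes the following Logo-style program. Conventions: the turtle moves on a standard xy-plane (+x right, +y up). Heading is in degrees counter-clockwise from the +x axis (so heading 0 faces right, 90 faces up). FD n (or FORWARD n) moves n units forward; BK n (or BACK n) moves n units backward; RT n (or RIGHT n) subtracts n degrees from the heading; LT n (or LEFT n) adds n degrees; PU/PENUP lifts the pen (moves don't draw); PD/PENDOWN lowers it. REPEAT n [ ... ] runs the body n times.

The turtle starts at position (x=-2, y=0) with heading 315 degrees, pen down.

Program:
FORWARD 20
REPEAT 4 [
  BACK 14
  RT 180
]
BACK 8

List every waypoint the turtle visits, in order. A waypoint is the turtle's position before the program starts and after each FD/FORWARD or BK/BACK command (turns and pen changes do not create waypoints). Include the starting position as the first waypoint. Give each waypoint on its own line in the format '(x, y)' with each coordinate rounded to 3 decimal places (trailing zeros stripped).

Executing turtle program step by step:
Start: pos=(-2,0), heading=315, pen down
FD 20: (-2,0) -> (12.142,-14.142) [heading=315, draw]
REPEAT 4 [
  -- iteration 1/4 --
  BK 14: (12.142,-14.142) -> (2.243,-4.243) [heading=315, draw]
  RT 180: heading 315 -> 135
  -- iteration 2/4 --
  BK 14: (2.243,-4.243) -> (12.142,-14.142) [heading=135, draw]
  RT 180: heading 135 -> 315
  -- iteration 3/4 --
  BK 14: (12.142,-14.142) -> (2.243,-4.243) [heading=315, draw]
  RT 180: heading 315 -> 135
  -- iteration 4/4 --
  BK 14: (2.243,-4.243) -> (12.142,-14.142) [heading=135, draw]
  RT 180: heading 135 -> 315
]
BK 8: (12.142,-14.142) -> (6.485,-8.485) [heading=315, draw]
Final: pos=(6.485,-8.485), heading=315, 6 segment(s) drawn
Waypoints (7 total):
(-2, 0)
(12.142, -14.142)
(2.243, -4.243)
(12.142, -14.142)
(2.243, -4.243)
(12.142, -14.142)
(6.485, -8.485)

Answer: (-2, 0)
(12.142, -14.142)
(2.243, -4.243)
(12.142, -14.142)
(2.243, -4.243)
(12.142, -14.142)
(6.485, -8.485)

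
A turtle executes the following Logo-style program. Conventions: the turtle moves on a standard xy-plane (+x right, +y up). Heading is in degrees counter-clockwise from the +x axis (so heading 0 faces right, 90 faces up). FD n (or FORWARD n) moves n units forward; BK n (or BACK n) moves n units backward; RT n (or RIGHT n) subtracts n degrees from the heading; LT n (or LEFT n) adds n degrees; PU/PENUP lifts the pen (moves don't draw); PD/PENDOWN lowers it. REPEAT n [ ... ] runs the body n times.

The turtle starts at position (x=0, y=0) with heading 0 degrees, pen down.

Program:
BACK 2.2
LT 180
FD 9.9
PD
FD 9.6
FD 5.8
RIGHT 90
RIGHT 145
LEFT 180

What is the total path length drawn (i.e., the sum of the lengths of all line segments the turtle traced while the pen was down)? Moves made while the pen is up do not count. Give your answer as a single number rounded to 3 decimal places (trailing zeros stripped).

Executing turtle program step by step:
Start: pos=(0,0), heading=0, pen down
BK 2.2: (0,0) -> (-2.2,0) [heading=0, draw]
LT 180: heading 0 -> 180
FD 9.9: (-2.2,0) -> (-12.1,0) [heading=180, draw]
PD: pen down
FD 9.6: (-12.1,0) -> (-21.7,0) [heading=180, draw]
FD 5.8: (-21.7,0) -> (-27.5,0) [heading=180, draw]
RT 90: heading 180 -> 90
RT 145: heading 90 -> 305
LT 180: heading 305 -> 125
Final: pos=(-27.5,0), heading=125, 4 segment(s) drawn

Segment lengths:
  seg 1: (0,0) -> (-2.2,0), length = 2.2
  seg 2: (-2.2,0) -> (-12.1,0), length = 9.9
  seg 3: (-12.1,0) -> (-21.7,0), length = 9.6
  seg 4: (-21.7,0) -> (-27.5,0), length = 5.8
Total = 27.5

Answer: 27.5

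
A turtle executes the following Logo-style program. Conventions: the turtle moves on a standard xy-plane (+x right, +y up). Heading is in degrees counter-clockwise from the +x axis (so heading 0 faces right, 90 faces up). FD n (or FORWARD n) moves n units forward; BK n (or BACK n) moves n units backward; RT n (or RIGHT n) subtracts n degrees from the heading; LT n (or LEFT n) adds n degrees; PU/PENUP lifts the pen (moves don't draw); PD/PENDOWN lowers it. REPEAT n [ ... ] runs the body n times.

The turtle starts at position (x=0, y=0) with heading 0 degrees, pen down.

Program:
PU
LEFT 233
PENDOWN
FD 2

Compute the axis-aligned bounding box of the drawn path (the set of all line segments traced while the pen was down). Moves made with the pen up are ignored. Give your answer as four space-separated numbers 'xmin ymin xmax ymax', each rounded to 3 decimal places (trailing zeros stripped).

Executing turtle program step by step:
Start: pos=(0,0), heading=0, pen down
PU: pen up
LT 233: heading 0 -> 233
PD: pen down
FD 2: (0,0) -> (-1.204,-1.597) [heading=233, draw]
Final: pos=(-1.204,-1.597), heading=233, 1 segment(s) drawn

Segment endpoints: x in {-1.204, 0}, y in {-1.597, 0}
xmin=-1.204, ymin=-1.597, xmax=0, ymax=0

Answer: -1.204 -1.597 0 0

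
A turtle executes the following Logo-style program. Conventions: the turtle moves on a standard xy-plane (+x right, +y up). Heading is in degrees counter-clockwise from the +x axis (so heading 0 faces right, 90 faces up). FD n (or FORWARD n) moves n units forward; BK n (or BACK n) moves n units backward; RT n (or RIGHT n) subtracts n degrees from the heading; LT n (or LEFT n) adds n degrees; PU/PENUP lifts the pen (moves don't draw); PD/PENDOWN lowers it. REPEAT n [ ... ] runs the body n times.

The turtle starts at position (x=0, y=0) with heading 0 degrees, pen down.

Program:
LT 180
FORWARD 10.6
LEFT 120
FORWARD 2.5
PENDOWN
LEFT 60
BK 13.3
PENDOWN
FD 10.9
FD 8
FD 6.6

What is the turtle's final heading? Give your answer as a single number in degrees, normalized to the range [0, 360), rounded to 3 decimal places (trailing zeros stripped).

Executing turtle program step by step:
Start: pos=(0,0), heading=0, pen down
LT 180: heading 0 -> 180
FD 10.6: (0,0) -> (-10.6,0) [heading=180, draw]
LT 120: heading 180 -> 300
FD 2.5: (-10.6,0) -> (-9.35,-2.165) [heading=300, draw]
PD: pen down
LT 60: heading 300 -> 0
BK 13.3: (-9.35,-2.165) -> (-22.65,-2.165) [heading=0, draw]
PD: pen down
FD 10.9: (-22.65,-2.165) -> (-11.75,-2.165) [heading=0, draw]
FD 8: (-11.75,-2.165) -> (-3.75,-2.165) [heading=0, draw]
FD 6.6: (-3.75,-2.165) -> (2.85,-2.165) [heading=0, draw]
Final: pos=(2.85,-2.165), heading=0, 6 segment(s) drawn

Answer: 0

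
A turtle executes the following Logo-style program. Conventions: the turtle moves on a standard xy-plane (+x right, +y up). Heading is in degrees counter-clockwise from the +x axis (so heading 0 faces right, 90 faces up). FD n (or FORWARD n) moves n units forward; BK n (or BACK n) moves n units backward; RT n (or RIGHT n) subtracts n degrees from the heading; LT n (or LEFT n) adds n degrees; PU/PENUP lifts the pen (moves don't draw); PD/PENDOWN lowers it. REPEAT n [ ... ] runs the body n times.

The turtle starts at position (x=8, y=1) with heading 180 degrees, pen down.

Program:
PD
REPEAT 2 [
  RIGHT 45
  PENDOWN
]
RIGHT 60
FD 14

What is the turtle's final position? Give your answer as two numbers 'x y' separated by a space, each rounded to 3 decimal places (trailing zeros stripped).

Answer: 20.124 8

Derivation:
Executing turtle program step by step:
Start: pos=(8,1), heading=180, pen down
PD: pen down
REPEAT 2 [
  -- iteration 1/2 --
  RT 45: heading 180 -> 135
  PD: pen down
  -- iteration 2/2 --
  RT 45: heading 135 -> 90
  PD: pen down
]
RT 60: heading 90 -> 30
FD 14: (8,1) -> (20.124,8) [heading=30, draw]
Final: pos=(20.124,8), heading=30, 1 segment(s) drawn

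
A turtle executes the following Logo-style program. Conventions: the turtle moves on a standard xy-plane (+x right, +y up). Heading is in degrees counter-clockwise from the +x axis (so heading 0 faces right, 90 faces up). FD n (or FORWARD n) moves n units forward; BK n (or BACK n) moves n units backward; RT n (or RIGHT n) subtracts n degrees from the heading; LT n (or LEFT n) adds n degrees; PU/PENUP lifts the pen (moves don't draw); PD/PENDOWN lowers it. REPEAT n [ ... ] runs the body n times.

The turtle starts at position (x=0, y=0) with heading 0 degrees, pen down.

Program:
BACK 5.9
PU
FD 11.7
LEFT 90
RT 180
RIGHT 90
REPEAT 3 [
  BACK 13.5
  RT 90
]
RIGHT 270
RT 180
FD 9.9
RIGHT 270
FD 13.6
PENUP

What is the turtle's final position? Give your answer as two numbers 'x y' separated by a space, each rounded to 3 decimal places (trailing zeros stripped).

Executing turtle program step by step:
Start: pos=(0,0), heading=0, pen down
BK 5.9: (0,0) -> (-5.9,0) [heading=0, draw]
PU: pen up
FD 11.7: (-5.9,0) -> (5.8,0) [heading=0, move]
LT 90: heading 0 -> 90
RT 180: heading 90 -> 270
RT 90: heading 270 -> 180
REPEAT 3 [
  -- iteration 1/3 --
  BK 13.5: (5.8,0) -> (19.3,0) [heading=180, move]
  RT 90: heading 180 -> 90
  -- iteration 2/3 --
  BK 13.5: (19.3,0) -> (19.3,-13.5) [heading=90, move]
  RT 90: heading 90 -> 0
  -- iteration 3/3 --
  BK 13.5: (19.3,-13.5) -> (5.8,-13.5) [heading=0, move]
  RT 90: heading 0 -> 270
]
RT 270: heading 270 -> 0
RT 180: heading 0 -> 180
FD 9.9: (5.8,-13.5) -> (-4.1,-13.5) [heading=180, move]
RT 270: heading 180 -> 270
FD 13.6: (-4.1,-13.5) -> (-4.1,-27.1) [heading=270, move]
PU: pen up
Final: pos=(-4.1,-27.1), heading=270, 1 segment(s) drawn

Answer: -4.1 -27.1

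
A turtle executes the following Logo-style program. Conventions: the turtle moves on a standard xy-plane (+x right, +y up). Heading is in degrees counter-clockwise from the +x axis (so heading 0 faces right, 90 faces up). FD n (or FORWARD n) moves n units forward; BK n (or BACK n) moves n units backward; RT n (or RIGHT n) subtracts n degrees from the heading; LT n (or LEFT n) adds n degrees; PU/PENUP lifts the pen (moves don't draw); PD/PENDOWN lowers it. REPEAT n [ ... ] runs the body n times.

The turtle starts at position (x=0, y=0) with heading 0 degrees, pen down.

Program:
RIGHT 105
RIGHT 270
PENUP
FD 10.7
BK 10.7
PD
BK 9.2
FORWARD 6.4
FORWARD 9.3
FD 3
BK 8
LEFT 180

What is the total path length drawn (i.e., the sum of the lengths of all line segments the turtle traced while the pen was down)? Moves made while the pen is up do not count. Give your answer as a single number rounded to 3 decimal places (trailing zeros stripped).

Answer: 35.9

Derivation:
Executing turtle program step by step:
Start: pos=(0,0), heading=0, pen down
RT 105: heading 0 -> 255
RT 270: heading 255 -> 345
PU: pen up
FD 10.7: (0,0) -> (10.335,-2.769) [heading=345, move]
BK 10.7: (10.335,-2.769) -> (0,0) [heading=345, move]
PD: pen down
BK 9.2: (0,0) -> (-8.887,2.381) [heading=345, draw]
FD 6.4: (-8.887,2.381) -> (-2.705,0.725) [heading=345, draw]
FD 9.3: (-2.705,0.725) -> (6.279,-1.682) [heading=345, draw]
FD 3: (6.279,-1.682) -> (9.176,-2.459) [heading=345, draw]
BK 8: (9.176,-2.459) -> (1.449,-0.388) [heading=345, draw]
LT 180: heading 345 -> 165
Final: pos=(1.449,-0.388), heading=165, 5 segment(s) drawn

Segment lengths:
  seg 1: (0,0) -> (-8.887,2.381), length = 9.2
  seg 2: (-8.887,2.381) -> (-2.705,0.725), length = 6.4
  seg 3: (-2.705,0.725) -> (6.279,-1.682), length = 9.3
  seg 4: (6.279,-1.682) -> (9.176,-2.459), length = 3
  seg 5: (9.176,-2.459) -> (1.449,-0.388), length = 8
Total = 35.9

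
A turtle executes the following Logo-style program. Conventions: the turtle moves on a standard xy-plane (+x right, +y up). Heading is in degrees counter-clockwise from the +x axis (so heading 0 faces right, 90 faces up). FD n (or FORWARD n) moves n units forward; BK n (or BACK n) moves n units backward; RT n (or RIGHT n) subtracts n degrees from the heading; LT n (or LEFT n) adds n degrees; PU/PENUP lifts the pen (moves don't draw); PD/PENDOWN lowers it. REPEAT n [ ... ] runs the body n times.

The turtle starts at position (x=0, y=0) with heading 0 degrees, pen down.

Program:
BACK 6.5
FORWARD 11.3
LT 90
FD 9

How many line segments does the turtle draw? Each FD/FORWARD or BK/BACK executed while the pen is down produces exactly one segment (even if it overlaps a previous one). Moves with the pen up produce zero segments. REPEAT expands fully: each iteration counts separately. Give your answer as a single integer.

Executing turtle program step by step:
Start: pos=(0,0), heading=0, pen down
BK 6.5: (0,0) -> (-6.5,0) [heading=0, draw]
FD 11.3: (-6.5,0) -> (4.8,0) [heading=0, draw]
LT 90: heading 0 -> 90
FD 9: (4.8,0) -> (4.8,9) [heading=90, draw]
Final: pos=(4.8,9), heading=90, 3 segment(s) drawn
Segments drawn: 3

Answer: 3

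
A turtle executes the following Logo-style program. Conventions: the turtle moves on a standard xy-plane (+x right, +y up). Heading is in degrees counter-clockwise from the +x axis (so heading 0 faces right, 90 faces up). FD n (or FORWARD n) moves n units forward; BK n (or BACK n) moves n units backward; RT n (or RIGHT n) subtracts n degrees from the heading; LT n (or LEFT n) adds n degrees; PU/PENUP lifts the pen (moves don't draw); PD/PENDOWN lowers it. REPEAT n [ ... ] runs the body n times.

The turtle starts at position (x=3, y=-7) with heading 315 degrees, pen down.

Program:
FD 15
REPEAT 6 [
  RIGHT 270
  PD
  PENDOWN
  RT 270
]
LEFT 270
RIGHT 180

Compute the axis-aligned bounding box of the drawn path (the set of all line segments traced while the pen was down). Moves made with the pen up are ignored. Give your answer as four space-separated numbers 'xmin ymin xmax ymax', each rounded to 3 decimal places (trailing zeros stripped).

Answer: 3 -17.607 13.607 -7

Derivation:
Executing turtle program step by step:
Start: pos=(3,-7), heading=315, pen down
FD 15: (3,-7) -> (13.607,-17.607) [heading=315, draw]
REPEAT 6 [
  -- iteration 1/6 --
  RT 270: heading 315 -> 45
  PD: pen down
  PD: pen down
  RT 270: heading 45 -> 135
  -- iteration 2/6 --
  RT 270: heading 135 -> 225
  PD: pen down
  PD: pen down
  RT 270: heading 225 -> 315
  -- iteration 3/6 --
  RT 270: heading 315 -> 45
  PD: pen down
  PD: pen down
  RT 270: heading 45 -> 135
  -- iteration 4/6 --
  RT 270: heading 135 -> 225
  PD: pen down
  PD: pen down
  RT 270: heading 225 -> 315
  -- iteration 5/6 --
  RT 270: heading 315 -> 45
  PD: pen down
  PD: pen down
  RT 270: heading 45 -> 135
  -- iteration 6/6 --
  RT 270: heading 135 -> 225
  PD: pen down
  PD: pen down
  RT 270: heading 225 -> 315
]
LT 270: heading 315 -> 225
RT 180: heading 225 -> 45
Final: pos=(13.607,-17.607), heading=45, 1 segment(s) drawn

Segment endpoints: x in {3, 13.607}, y in {-17.607, -7}
xmin=3, ymin=-17.607, xmax=13.607, ymax=-7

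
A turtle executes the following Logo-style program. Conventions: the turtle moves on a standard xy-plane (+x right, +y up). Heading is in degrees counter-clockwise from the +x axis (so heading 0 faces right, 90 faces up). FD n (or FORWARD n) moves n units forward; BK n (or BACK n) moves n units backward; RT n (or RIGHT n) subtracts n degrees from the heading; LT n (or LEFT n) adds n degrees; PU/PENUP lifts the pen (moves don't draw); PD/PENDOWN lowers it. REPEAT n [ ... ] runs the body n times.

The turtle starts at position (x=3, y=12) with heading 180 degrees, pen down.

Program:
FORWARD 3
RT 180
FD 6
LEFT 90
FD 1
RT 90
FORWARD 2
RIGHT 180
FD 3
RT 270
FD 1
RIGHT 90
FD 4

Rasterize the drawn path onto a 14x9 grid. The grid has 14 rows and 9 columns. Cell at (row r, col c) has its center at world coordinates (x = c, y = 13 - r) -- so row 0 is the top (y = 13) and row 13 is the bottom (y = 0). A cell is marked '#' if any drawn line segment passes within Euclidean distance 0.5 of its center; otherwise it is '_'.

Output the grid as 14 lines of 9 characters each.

Segment 0: (3,12) -> (0,12)
Segment 1: (0,12) -> (6,12)
Segment 2: (6,12) -> (6,13)
Segment 3: (6,13) -> (8,13)
Segment 4: (8,13) -> (5,13)
Segment 5: (5,13) -> (5,12)
Segment 6: (5,12) -> (1,12)

Answer: _____####
#######__
_________
_________
_________
_________
_________
_________
_________
_________
_________
_________
_________
_________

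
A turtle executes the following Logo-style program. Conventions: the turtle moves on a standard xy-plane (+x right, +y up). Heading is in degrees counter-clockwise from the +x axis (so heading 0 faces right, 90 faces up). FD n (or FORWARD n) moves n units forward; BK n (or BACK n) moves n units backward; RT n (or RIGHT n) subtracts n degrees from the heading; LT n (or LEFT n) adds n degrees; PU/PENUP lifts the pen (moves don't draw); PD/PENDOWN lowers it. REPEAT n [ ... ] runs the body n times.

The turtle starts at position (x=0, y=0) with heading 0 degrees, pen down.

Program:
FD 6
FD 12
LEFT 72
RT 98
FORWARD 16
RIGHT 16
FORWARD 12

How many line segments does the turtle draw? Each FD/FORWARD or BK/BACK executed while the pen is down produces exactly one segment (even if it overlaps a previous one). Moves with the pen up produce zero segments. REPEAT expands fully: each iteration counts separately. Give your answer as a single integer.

Answer: 4

Derivation:
Executing turtle program step by step:
Start: pos=(0,0), heading=0, pen down
FD 6: (0,0) -> (6,0) [heading=0, draw]
FD 12: (6,0) -> (18,0) [heading=0, draw]
LT 72: heading 0 -> 72
RT 98: heading 72 -> 334
FD 16: (18,0) -> (32.381,-7.014) [heading=334, draw]
RT 16: heading 334 -> 318
FD 12: (32.381,-7.014) -> (41.298,-15.044) [heading=318, draw]
Final: pos=(41.298,-15.044), heading=318, 4 segment(s) drawn
Segments drawn: 4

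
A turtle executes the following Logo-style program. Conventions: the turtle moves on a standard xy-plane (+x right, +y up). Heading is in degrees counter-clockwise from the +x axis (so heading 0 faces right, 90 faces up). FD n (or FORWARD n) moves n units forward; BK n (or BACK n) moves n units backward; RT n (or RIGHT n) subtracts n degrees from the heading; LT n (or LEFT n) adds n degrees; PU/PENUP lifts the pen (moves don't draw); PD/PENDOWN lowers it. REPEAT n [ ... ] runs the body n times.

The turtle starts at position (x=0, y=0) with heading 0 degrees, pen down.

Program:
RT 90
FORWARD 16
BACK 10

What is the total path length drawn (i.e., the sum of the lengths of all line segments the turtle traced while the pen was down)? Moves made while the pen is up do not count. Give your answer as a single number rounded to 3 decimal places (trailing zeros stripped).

Answer: 26

Derivation:
Executing turtle program step by step:
Start: pos=(0,0), heading=0, pen down
RT 90: heading 0 -> 270
FD 16: (0,0) -> (0,-16) [heading=270, draw]
BK 10: (0,-16) -> (0,-6) [heading=270, draw]
Final: pos=(0,-6), heading=270, 2 segment(s) drawn

Segment lengths:
  seg 1: (0,0) -> (0,-16), length = 16
  seg 2: (0,-16) -> (0,-6), length = 10
Total = 26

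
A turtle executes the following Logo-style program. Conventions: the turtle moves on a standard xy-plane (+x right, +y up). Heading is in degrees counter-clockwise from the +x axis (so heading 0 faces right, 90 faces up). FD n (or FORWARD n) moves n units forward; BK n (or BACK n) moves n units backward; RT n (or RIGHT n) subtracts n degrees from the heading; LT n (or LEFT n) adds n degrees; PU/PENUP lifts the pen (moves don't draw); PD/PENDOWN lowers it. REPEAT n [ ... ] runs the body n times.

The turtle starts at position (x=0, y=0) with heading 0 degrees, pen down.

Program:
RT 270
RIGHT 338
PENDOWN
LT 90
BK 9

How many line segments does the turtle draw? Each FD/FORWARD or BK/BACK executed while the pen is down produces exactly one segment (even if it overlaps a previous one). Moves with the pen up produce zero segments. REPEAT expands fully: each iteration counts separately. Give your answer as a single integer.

Executing turtle program step by step:
Start: pos=(0,0), heading=0, pen down
RT 270: heading 0 -> 90
RT 338: heading 90 -> 112
PD: pen down
LT 90: heading 112 -> 202
BK 9: (0,0) -> (8.345,3.371) [heading=202, draw]
Final: pos=(8.345,3.371), heading=202, 1 segment(s) drawn
Segments drawn: 1

Answer: 1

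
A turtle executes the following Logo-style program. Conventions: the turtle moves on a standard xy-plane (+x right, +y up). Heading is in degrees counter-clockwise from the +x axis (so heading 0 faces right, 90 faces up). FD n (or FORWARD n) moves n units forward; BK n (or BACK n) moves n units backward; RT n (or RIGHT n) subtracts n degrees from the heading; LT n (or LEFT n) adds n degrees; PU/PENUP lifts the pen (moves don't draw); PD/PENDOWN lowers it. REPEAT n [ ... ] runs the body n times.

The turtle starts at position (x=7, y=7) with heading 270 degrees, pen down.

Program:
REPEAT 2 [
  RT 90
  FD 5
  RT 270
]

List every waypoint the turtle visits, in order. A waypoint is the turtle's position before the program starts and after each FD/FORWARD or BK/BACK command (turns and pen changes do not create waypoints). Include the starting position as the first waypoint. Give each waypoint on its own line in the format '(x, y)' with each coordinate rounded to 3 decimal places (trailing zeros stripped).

Answer: (7, 7)
(2, 7)
(-3, 7)

Derivation:
Executing turtle program step by step:
Start: pos=(7,7), heading=270, pen down
REPEAT 2 [
  -- iteration 1/2 --
  RT 90: heading 270 -> 180
  FD 5: (7,7) -> (2,7) [heading=180, draw]
  RT 270: heading 180 -> 270
  -- iteration 2/2 --
  RT 90: heading 270 -> 180
  FD 5: (2,7) -> (-3,7) [heading=180, draw]
  RT 270: heading 180 -> 270
]
Final: pos=(-3,7), heading=270, 2 segment(s) drawn
Waypoints (3 total):
(7, 7)
(2, 7)
(-3, 7)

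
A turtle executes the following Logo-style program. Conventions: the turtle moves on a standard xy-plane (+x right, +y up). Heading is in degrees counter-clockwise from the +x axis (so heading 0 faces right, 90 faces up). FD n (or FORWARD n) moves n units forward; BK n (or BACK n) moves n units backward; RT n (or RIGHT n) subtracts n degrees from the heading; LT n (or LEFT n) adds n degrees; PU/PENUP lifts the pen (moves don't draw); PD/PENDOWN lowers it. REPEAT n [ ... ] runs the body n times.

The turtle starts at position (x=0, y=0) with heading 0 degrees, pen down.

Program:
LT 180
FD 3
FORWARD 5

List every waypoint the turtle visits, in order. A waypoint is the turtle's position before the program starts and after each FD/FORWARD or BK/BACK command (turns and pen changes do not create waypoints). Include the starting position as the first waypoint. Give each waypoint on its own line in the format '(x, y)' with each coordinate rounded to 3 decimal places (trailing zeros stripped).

Answer: (0, 0)
(-3, 0)
(-8, 0)

Derivation:
Executing turtle program step by step:
Start: pos=(0,0), heading=0, pen down
LT 180: heading 0 -> 180
FD 3: (0,0) -> (-3,0) [heading=180, draw]
FD 5: (-3,0) -> (-8,0) [heading=180, draw]
Final: pos=(-8,0), heading=180, 2 segment(s) drawn
Waypoints (3 total):
(0, 0)
(-3, 0)
(-8, 0)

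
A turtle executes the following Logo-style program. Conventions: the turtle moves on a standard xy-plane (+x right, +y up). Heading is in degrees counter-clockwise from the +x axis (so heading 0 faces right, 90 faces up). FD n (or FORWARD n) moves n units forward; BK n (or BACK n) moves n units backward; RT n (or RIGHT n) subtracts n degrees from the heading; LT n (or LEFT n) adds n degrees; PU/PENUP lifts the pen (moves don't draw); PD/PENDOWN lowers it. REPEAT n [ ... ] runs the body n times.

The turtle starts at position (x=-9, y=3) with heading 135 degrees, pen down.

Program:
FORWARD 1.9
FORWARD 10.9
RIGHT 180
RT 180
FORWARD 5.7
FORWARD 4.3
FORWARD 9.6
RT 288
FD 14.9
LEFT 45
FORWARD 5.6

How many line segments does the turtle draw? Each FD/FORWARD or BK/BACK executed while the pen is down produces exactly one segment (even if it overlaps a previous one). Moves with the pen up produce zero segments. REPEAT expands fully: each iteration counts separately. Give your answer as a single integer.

Answer: 7

Derivation:
Executing turtle program step by step:
Start: pos=(-9,3), heading=135, pen down
FD 1.9: (-9,3) -> (-10.344,4.344) [heading=135, draw]
FD 10.9: (-10.344,4.344) -> (-18.051,12.051) [heading=135, draw]
RT 180: heading 135 -> 315
RT 180: heading 315 -> 135
FD 5.7: (-18.051,12.051) -> (-22.081,16.081) [heading=135, draw]
FD 4.3: (-22.081,16.081) -> (-25.122,19.122) [heading=135, draw]
FD 9.6: (-25.122,19.122) -> (-31.91,25.91) [heading=135, draw]
RT 288: heading 135 -> 207
FD 14.9: (-31.91,25.91) -> (-45.186,19.146) [heading=207, draw]
LT 45: heading 207 -> 252
FD 5.6: (-45.186,19.146) -> (-46.917,13.82) [heading=252, draw]
Final: pos=(-46.917,13.82), heading=252, 7 segment(s) drawn
Segments drawn: 7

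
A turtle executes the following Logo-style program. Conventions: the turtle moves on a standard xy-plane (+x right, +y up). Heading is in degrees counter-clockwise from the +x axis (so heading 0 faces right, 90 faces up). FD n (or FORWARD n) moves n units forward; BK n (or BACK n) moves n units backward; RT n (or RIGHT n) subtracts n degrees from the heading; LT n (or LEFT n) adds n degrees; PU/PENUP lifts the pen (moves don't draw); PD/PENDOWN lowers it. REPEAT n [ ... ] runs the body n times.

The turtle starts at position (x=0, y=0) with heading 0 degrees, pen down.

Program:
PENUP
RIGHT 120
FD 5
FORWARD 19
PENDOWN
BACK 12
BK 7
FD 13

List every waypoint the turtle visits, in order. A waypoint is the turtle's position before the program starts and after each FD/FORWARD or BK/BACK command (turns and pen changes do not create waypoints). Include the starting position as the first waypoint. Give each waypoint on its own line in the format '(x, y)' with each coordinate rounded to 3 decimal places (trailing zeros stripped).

Answer: (0, 0)
(-2.5, -4.33)
(-12, -20.785)
(-6, -10.392)
(-2.5, -4.33)
(-9, -15.588)

Derivation:
Executing turtle program step by step:
Start: pos=(0,0), heading=0, pen down
PU: pen up
RT 120: heading 0 -> 240
FD 5: (0,0) -> (-2.5,-4.33) [heading=240, move]
FD 19: (-2.5,-4.33) -> (-12,-20.785) [heading=240, move]
PD: pen down
BK 12: (-12,-20.785) -> (-6,-10.392) [heading=240, draw]
BK 7: (-6,-10.392) -> (-2.5,-4.33) [heading=240, draw]
FD 13: (-2.5,-4.33) -> (-9,-15.588) [heading=240, draw]
Final: pos=(-9,-15.588), heading=240, 3 segment(s) drawn
Waypoints (6 total):
(0, 0)
(-2.5, -4.33)
(-12, -20.785)
(-6, -10.392)
(-2.5, -4.33)
(-9, -15.588)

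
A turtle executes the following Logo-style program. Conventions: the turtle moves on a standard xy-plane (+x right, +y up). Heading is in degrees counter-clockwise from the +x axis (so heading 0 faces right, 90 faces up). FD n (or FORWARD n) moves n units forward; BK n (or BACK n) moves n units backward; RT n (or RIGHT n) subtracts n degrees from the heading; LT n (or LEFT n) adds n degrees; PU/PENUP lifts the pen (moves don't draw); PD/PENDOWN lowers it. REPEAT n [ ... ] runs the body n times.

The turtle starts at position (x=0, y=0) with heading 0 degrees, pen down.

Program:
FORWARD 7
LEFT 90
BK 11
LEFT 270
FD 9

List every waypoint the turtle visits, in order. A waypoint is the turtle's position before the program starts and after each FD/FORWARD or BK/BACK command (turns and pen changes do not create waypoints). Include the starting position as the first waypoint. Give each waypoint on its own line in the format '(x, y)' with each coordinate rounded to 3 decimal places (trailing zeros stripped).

Answer: (0, 0)
(7, 0)
(7, -11)
(16, -11)

Derivation:
Executing turtle program step by step:
Start: pos=(0,0), heading=0, pen down
FD 7: (0,0) -> (7,0) [heading=0, draw]
LT 90: heading 0 -> 90
BK 11: (7,0) -> (7,-11) [heading=90, draw]
LT 270: heading 90 -> 0
FD 9: (7,-11) -> (16,-11) [heading=0, draw]
Final: pos=(16,-11), heading=0, 3 segment(s) drawn
Waypoints (4 total):
(0, 0)
(7, 0)
(7, -11)
(16, -11)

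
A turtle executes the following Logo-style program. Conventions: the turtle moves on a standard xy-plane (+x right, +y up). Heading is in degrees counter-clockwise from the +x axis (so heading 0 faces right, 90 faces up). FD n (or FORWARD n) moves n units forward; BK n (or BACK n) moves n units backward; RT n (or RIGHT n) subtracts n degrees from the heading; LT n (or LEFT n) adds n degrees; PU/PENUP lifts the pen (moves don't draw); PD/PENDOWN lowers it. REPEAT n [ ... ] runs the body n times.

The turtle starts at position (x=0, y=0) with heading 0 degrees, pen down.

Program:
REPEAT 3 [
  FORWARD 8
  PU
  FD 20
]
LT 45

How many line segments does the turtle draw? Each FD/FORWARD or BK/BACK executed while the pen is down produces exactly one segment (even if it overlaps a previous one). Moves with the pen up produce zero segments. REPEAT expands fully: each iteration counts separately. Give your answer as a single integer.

Executing turtle program step by step:
Start: pos=(0,0), heading=0, pen down
REPEAT 3 [
  -- iteration 1/3 --
  FD 8: (0,0) -> (8,0) [heading=0, draw]
  PU: pen up
  FD 20: (8,0) -> (28,0) [heading=0, move]
  -- iteration 2/3 --
  FD 8: (28,0) -> (36,0) [heading=0, move]
  PU: pen up
  FD 20: (36,0) -> (56,0) [heading=0, move]
  -- iteration 3/3 --
  FD 8: (56,0) -> (64,0) [heading=0, move]
  PU: pen up
  FD 20: (64,0) -> (84,0) [heading=0, move]
]
LT 45: heading 0 -> 45
Final: pos=(84,0), heading=45, 1 segment(s) drawn
Segments drawn: 1

Answer: 1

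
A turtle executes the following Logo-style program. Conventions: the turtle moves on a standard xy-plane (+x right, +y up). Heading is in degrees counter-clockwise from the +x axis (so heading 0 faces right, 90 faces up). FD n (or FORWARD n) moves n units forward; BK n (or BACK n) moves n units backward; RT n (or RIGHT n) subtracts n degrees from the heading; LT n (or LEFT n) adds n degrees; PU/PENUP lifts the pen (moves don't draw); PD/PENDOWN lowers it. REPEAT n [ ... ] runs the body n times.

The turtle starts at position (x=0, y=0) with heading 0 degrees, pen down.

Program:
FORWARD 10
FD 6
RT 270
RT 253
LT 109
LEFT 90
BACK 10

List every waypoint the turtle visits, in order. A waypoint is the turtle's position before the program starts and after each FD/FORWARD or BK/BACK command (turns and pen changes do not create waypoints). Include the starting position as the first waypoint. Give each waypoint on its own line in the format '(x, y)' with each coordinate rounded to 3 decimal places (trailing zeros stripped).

Executing turtle program step by step:
Start: pos=(0,0), heading=0, pen down
FD 10: (0,0) -> (10,0) [heading=0, draw]
FD 6: (10,0) -> (16,0) [heading=0, draw]
RT 270: heading 0 -> 90
RT 253: heading 90 -> 197
LT 109: heading 197 -> 306
LT 90: heading 306 -> 36
BK 10: (16,0) -> (7.91,-5.878) [heading=36, draw]
Final: pos=(7.91,-5.878), heading=36, 3 segment(s) drawn
Waypoints (4 total):
(0, 0)
(10, 0)
(16, 0)
(7.91, -5.878)

Answer: (0, 0)
(10, 0)
(16, 0)
(7.91, -5.878)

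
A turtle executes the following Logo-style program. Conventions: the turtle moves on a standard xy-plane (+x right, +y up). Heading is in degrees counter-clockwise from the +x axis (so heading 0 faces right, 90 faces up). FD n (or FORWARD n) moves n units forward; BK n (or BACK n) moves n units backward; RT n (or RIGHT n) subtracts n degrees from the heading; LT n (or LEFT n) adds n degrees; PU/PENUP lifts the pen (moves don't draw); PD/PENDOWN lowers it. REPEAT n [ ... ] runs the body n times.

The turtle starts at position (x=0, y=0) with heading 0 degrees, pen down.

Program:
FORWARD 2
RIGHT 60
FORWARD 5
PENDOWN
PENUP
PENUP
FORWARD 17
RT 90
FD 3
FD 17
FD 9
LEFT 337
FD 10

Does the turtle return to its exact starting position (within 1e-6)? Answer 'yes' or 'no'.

Executing turtle program step by step:
Start: pos=(0,0), heading=0, pen down
FD 2: (0,0) -> (2,0) [heading=0, draw]
RT 60: heading 0 -> 300
FD 5: (2,0) -> (4.5,-4.33) [heading=300, draw]
PD: pen down
PU: pen up
PU: pen up
FD 17: (4.5,-4.33) -> (13,-19.053) [heading=300, move]
RT 90: heading 300 -> 210
FD 3: (13,-19.053) -> (10.402,-20.553) [heading=210, move]
FD 17: (10.402,-20.553) -> (-4.321,-29.053) [heading=210, move]
FD 9: (-4.321,-29.053) -> (-12.115,-33.553) [heading=210, move]
LT 337: heading 210 -> 187
FD 10: (-12.115,-33.553) -> (-22.04,-34.771) [heading=187, move]
Final: pos=(-22.04,-34.771), heading=187, 2 segment(s) drawn

Start position: (0, 0)
Final position: (-22.04, -34.771)
Distance = 41.168; >= 1e-6 -> NOT closed

Answer: no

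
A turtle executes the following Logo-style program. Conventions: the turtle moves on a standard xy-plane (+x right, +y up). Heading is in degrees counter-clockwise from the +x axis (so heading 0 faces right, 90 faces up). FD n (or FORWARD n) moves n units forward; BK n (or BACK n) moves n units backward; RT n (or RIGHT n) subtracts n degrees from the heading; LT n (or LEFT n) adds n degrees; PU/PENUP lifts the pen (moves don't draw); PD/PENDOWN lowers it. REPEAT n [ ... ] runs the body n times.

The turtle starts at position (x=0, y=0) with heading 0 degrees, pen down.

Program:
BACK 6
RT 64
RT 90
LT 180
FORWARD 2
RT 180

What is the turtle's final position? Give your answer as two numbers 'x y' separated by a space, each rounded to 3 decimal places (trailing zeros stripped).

Answer: -4.202 0.877

Derivation:
Executing turtle program step by step:
Start: pos=(0,0), heading=0, pen down
BK 6: (0,0) -> (-6,0) [heading=0, draw]
RT 64: heading 0 -> 296
RT 90: heading 296 -> 206
LT 180: heading 206 -> 26
FD 2: (-6,0) -> (-4.202,0.877) [heading=26, draw]
RT 180: heading 26 -> 206
Final: pos=(-4.202,0.877), heading=206, 2 segment(s) drawn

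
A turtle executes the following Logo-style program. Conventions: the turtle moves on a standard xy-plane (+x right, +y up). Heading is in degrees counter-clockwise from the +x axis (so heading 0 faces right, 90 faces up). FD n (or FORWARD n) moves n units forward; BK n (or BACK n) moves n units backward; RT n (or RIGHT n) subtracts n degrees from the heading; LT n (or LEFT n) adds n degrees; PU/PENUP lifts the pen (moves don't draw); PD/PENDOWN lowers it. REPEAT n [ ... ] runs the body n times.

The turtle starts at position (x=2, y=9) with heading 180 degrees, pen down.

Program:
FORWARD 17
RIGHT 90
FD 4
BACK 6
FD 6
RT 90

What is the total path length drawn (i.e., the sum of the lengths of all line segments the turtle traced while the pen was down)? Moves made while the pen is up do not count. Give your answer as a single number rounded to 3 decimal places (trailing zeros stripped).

Answer: 33

Derivation:
Executing turtle program step by step:
Start: pos=(2,9), heading=180, pen down
FD 17: (2,9) -> (-15,9) [heading=180, draw]
RT 90: heading 180 -> 90
FD 4: (-15,9) -> (-15,13) [heading=90, draw]
BK 6: (-15,13) -> (-15,7) [heading=90, draw]
FD 6: (-15,7) -> (-15,13) [heading=90, draw]
RT 90: heading 90 -> 0
Final: pos=(-15,13), heading=0, 4 segment(s) drawn

Segment lengths:
  seg 1: (2,9) -> (-15,9), length = 17
  seg 2: (-15,9) -> (-15,13), length = 4
  seg 3: (-15,13) -> (-15,7), length = 6
  seg 4: (-15,7) -> (-15,13), length = 6
Total = 33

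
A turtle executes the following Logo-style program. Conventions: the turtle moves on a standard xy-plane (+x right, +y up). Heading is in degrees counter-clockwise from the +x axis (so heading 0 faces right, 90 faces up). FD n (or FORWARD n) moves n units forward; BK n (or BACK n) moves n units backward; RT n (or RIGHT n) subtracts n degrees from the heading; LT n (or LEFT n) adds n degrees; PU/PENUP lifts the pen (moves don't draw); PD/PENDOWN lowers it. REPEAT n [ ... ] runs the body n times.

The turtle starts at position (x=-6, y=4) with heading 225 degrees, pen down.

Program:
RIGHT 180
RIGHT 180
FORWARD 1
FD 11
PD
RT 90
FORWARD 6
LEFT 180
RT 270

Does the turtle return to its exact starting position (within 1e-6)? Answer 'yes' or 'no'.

Executing turtle program step by step:
Start: pos=(-6,4), heading=225, pen down
RT 180: heading 225 -> 45
RT 180: heading 45 -> 225
FD 1: (-6,4) -> (-6.707,3.293) [heading=225, draw]
FD 11: (-6.707,3.293) -> (-14.485,-4.485) [heading=225, draw]
PD: pen down
RT 90: heading 225 -> 135
FD 6: (-14.485,-4.485) -> (-18.728,-0.243) [heading=135, draw]
LT 180: heading 135 -> 315
RT 270: heading 315 -> 45
Final: pos=(-18.728,-0.243), heading=45, 3 segment(s) drawn

Start position: (-6, 4)
Final position: (-18.728, -0.243)
Distance = 13.416; >= 1e-6 -> NOT closed

Answer: no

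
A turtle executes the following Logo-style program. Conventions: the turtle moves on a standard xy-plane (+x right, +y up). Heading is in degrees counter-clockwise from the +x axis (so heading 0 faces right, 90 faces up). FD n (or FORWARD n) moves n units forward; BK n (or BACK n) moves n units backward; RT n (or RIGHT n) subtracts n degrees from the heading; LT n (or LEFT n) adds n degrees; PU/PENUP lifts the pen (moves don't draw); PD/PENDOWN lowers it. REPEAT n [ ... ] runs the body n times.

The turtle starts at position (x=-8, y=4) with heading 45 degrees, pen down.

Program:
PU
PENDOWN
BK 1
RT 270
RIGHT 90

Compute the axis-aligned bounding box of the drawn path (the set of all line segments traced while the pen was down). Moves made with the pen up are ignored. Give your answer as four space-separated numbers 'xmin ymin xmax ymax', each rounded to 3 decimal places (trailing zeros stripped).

Executing turtle program step by step:
Start: pos=(-8,4), heading=45, pen down
PU: pen up
PD: pen down
BK 1: (-8,4) -> (-8.707,3.293) [heading=45, draw]
RT 270: heading 45 -> 135
RT 90: heading 135 -> 45
Final: pos=(-8.707,3.293), heading=45, 1 segment(s) drawn

Segment endpoints: x in {-8.707, -8}, y in {3.293, 4}
xmin=-8.707, ymin=3.293, xmax=-8, ymax=4

Answer: -8.707 3.293 -8 4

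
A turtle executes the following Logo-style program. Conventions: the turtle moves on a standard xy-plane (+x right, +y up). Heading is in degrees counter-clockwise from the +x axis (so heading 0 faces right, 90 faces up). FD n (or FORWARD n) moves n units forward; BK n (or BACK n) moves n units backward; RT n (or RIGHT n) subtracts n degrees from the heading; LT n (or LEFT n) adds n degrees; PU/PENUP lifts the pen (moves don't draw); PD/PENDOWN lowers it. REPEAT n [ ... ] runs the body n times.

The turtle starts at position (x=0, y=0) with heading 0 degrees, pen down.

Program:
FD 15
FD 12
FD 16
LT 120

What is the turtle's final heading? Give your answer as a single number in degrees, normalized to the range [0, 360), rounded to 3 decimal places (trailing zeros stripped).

Executing turtle program step by step:
Start: pos=(0,0), heading=0, pen down
FD 15: (0,0) -> (15,0) [heading=0, draw]
FD 12: (15,0) -> (27,0) [heading=0, draw]
FD 16: (27,0) -> (43,0) [heading=0, draw]
LT 120: heading 0 -> 120
Final: pos=(43,0), heading=120, 3 segment(s) drawn

Answer: 120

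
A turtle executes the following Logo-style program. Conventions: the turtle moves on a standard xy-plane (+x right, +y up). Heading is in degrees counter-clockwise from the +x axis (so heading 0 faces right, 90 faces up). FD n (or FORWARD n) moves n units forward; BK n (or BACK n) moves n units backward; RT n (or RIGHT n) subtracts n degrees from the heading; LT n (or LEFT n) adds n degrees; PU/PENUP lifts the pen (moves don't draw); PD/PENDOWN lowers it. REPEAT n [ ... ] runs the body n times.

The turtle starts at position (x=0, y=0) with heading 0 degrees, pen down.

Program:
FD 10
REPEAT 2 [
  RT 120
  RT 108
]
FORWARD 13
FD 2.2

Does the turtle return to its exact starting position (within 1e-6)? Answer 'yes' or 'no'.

Answer: no

Derivation:
Executing turtle program step by step:
Start: pos=(0,0), heading=0, pen down
FD 10: (0,0) -> (10,0) [heading=0, draw]
REPEAT 2 [
  -- iteration 1/2 --
  RT 120: heading 0 -> 240
  RT 108: heading 240 -> 132
  -- iteration 2/2 --
  RT 120: heading 132 -> 12
  RT 108: heading 12 -> 264
]
FD 13: (10,0) -> (8.641,-12.929) [heading=264, draw]
FD 2.2: (8.641,-12.929) -> (8.411,-15.117) [heading=264, draw]
Final: pos=(8.411,-15.117), heading=264, 3 segment(s) drawn

Start position: (0, 0)
Final position: (8.411, -15.117)
Distance = 17.299; >= 1e-6 -> NOT closed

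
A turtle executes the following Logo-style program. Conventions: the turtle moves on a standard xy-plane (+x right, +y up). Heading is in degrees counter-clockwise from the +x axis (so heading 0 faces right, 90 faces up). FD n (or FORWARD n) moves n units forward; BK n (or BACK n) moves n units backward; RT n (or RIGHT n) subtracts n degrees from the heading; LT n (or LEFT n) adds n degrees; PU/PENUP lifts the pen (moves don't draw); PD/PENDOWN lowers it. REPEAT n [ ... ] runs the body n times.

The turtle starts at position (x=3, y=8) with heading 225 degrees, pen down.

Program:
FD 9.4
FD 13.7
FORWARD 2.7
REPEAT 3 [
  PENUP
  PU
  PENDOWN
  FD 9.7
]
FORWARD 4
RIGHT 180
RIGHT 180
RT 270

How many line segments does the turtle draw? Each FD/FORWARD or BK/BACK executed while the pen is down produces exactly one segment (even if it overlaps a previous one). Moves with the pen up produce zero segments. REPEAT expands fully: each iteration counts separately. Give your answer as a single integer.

Executing turtle program step by step:
Start: pos=(3,8), heading=225, pen down
FD 9.4: (3,8) -> (-3.647,1.353) [heading=225, draw]
FD 13.7: (-3.647,1.353) -> (-13.334,-8.334) [heading=225, draw]
FD 2.7: (-13.334,-8.334) -> (-15.243,-10.243) [heading=225, draw]
REPEAT 3 [
  -- iteration 1/3 --
  PU: pen up
  PU: pen up
  PD: pen down
  FD 9.7: (-15.243,-10.243) -> (-22.102,-17.102) [heading=225, draw]
  -- iteration 2/3 --
  PU: pen up
  PU: pen up
  PD: pen down
  FD 9.7: (-22.102,-17.102) -> (-28.961,-23.961) [heading=225, draw]
  -- iteration 3/3 --
  PU: pen up
  PU: pen up
  PD: pen down
  FD 9.7: (-28.961,-23.961) -> (-35.82,-30.82) [heading=225, draw]
]
FD 4: (-35.82,-30.82) -> (-38.649,-33.649) [heading=225, draw]
RT 180: heading 225 -> 45
RT 180: heading 45 -> 225
RT 270: heading 225 -> 315
Final: pos=(-38.649,-33.649), heading=315, 7 segment(s) drawn
Segments drawn: 7

Answer: 7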